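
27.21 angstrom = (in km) 2.721e-12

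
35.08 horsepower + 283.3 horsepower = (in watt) 2.374e+05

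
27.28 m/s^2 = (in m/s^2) 27.28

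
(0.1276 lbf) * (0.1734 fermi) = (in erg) 9.842e-10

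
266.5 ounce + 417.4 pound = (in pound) 434.1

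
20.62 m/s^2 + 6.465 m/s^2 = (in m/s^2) 27.09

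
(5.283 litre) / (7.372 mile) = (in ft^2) 4.793e-06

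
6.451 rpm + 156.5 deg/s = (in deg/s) 195.2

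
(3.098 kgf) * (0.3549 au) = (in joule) 1.613e+12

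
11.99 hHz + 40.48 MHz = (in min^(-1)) 2.429e+09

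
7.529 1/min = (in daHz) 0.01255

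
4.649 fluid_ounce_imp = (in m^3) 0.0001321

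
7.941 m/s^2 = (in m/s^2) 7.941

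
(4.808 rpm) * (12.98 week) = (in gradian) 2.516e+08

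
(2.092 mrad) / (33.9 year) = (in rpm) 1.869e-11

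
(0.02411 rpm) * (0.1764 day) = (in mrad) 3.848e+04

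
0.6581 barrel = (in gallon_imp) 23.02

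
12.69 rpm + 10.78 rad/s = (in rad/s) 12.11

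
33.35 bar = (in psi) 483.7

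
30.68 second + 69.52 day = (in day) 69.52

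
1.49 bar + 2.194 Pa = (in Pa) 1.49e+05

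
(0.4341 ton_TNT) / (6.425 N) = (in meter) 2.827e+08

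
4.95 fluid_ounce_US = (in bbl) 0.0009208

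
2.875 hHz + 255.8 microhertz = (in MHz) 0.0002875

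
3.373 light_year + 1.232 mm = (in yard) 3.49e+16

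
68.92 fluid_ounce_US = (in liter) 2.038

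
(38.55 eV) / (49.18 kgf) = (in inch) 5.042e-19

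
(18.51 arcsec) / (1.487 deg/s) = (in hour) 9.605e-07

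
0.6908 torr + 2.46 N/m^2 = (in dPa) 945.6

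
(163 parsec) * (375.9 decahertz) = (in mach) 5.553e+19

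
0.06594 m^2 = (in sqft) 0.7098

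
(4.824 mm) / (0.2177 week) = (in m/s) 3.664e-08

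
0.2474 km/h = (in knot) 0.1336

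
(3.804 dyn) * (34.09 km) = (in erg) 1.297e+07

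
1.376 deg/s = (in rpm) 0.2293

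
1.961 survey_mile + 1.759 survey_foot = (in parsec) 1.023e-13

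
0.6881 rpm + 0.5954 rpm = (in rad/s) 0.1344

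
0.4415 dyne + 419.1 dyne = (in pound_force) 0.0009432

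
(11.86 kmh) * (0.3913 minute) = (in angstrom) 7.735e+11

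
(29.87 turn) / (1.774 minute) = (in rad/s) 1.763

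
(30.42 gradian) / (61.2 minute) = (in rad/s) 0.0001301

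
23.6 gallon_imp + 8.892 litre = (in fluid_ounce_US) 3929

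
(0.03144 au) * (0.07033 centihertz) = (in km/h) 1.191e+07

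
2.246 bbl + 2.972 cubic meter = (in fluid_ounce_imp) 1.172e+05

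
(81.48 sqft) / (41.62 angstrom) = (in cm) 1.819e+11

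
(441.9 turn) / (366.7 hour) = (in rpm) 0.02008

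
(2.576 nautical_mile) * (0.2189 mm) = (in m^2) 1.044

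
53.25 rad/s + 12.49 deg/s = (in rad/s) 53.47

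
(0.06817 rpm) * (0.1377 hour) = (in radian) 3.539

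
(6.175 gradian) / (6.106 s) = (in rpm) 0.1517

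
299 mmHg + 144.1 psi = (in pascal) 1.033e+06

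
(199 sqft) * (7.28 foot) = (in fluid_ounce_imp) 1.444e+06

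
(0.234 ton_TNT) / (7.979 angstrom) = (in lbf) 2.758e+17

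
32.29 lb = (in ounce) 516.6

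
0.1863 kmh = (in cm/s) 5.175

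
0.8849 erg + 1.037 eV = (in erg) 0.8849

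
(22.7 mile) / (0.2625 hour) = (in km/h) 139.2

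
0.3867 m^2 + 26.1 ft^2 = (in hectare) 0.0002811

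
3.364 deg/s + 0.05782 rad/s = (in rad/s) 0.1165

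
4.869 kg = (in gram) 4869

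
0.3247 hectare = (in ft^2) 3.495e+04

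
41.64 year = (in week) 2171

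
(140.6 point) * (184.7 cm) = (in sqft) 0.9861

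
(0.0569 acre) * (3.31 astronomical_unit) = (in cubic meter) 1.14e+14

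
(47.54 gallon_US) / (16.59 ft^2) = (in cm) 11.68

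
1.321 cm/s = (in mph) 0.02955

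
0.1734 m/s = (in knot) 0.3371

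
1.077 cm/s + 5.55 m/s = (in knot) 10.81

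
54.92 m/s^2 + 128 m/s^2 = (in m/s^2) 182.9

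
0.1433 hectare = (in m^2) 1433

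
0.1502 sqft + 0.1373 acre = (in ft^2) 5981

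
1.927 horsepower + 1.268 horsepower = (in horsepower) 3.195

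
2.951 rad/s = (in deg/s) 169.1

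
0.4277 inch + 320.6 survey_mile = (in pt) 1.463e+09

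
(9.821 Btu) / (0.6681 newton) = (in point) 4.396e+07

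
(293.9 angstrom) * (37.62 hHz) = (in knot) 0.0002149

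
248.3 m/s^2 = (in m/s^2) 248.3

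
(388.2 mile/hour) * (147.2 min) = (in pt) 4.345e+09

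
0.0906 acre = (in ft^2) 3947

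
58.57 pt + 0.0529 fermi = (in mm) 20.66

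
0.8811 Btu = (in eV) 5.802e+21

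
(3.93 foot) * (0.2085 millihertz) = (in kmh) 0.0008991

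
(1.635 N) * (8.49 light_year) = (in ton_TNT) 3.139e+07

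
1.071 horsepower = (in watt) 798.6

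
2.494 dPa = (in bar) 2.494e-06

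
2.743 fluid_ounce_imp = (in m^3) 7.794e-05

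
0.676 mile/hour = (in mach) 0.0008875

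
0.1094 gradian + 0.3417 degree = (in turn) 0.001223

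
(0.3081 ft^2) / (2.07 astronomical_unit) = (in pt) 2.62e-10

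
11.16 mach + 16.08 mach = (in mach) 27.24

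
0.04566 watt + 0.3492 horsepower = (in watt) 260.4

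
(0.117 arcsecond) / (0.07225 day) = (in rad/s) 9.087e-11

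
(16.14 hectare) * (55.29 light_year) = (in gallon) 2.23e+25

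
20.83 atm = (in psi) 306.1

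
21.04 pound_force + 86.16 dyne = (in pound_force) 21.04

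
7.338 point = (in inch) 0.1019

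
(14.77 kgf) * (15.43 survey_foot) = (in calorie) 162.8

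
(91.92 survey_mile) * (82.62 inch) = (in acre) 76.71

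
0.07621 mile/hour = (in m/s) 0.03407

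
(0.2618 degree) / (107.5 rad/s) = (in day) 4.92e-10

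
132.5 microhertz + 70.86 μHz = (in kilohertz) 2.034e-07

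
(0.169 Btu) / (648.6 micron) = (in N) 2.749e+05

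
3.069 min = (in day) 0.002131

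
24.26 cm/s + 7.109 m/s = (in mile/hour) 16.45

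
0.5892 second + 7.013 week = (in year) 0.1345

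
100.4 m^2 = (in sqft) 1081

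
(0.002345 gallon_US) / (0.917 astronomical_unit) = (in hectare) 6.471e-21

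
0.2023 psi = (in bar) 0.01395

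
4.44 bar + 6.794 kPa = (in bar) 4.508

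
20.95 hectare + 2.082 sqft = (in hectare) 20.95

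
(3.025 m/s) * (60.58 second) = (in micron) 1.833e+08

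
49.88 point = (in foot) 0.05773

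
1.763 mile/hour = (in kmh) 2.837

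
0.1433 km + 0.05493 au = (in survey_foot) 2.696e+10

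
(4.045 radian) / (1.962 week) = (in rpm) 3.255e-05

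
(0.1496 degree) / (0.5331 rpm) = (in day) 5.413e-07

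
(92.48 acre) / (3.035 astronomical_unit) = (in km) 8.243e-10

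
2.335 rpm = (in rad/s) 0.2445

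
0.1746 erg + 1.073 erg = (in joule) 1.248e-07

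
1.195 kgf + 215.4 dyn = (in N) 11.72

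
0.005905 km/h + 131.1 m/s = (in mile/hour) 293.3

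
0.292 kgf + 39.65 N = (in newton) 42.51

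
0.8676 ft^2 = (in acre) 1.992e-05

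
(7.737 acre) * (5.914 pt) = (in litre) 6.532e+04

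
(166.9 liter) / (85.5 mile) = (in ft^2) 1.306e-05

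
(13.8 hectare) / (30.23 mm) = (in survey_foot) 1.498e+07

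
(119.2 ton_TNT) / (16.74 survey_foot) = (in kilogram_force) 9.967e+09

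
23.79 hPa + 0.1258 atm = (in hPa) 151.3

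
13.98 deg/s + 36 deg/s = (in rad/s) 0.8723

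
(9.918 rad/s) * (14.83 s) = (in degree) 8427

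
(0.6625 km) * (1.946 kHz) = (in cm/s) 1.289e+08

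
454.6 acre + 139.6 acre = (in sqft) 2.588e+07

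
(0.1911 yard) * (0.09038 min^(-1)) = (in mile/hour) 0.0005888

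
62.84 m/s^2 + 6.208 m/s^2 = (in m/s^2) 69.05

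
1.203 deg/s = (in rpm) 0.2005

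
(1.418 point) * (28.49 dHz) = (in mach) 4.186e-06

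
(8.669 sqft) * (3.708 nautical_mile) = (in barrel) 3.479e+04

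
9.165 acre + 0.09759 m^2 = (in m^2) 3.709e+04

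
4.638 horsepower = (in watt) 3459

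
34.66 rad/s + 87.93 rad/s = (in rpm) 1171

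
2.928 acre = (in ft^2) 1.275e+05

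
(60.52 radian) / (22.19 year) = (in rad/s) 8.648e-08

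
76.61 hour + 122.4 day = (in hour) 3014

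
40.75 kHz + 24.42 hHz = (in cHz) 4.319e+06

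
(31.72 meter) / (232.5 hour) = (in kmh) 0.0001364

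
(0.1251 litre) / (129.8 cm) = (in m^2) 9.638e-05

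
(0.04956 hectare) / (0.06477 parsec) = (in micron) 2.48e-07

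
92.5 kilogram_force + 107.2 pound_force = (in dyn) 1.384e+08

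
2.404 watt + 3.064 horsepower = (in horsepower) 3.067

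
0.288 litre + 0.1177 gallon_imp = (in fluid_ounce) 27.83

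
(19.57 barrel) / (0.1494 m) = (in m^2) 20.83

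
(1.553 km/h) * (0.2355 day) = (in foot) 2.88e+04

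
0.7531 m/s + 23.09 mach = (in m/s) 7863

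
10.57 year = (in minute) 5.556e+06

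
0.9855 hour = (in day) 0.04106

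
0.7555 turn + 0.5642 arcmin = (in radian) 4.747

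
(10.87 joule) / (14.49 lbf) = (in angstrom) 1.686e+09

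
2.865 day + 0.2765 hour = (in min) 4142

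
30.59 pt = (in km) 1.079e-05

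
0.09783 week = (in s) 5.917e+04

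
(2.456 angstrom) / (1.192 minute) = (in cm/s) 3.434e-10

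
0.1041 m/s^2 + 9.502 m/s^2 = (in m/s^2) 9.606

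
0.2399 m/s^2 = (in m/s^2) 0.2399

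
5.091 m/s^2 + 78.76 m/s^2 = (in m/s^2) 83.85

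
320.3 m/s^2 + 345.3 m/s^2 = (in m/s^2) 665.6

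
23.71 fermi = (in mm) 2.371e-11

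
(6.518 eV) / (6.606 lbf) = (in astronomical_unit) 2.376e-31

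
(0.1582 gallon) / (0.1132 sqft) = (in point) 161.4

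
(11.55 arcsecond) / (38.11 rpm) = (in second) 1.403e-05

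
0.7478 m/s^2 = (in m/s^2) 0.7478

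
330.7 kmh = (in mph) 205.5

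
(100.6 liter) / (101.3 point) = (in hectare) 0.0002815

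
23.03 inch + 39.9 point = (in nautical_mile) 0.0003235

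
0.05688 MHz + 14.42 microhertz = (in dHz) 5.688e+05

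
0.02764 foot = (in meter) 0.008425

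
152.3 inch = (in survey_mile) 0.002404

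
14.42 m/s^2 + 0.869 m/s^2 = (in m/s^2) 15.29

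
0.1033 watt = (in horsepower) 0.0001385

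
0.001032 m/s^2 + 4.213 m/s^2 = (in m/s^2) 4.214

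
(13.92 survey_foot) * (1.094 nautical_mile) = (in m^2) 8596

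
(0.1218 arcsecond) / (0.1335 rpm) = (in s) 4.224e-05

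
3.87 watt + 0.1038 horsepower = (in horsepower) 0.109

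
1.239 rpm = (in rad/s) 0.1297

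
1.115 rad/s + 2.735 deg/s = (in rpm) 11.1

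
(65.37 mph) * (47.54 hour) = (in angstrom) 5.001e+16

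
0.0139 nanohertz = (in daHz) 1.39e-12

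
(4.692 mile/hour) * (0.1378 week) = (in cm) 1.748e+07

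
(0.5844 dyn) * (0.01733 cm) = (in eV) 6.321e+09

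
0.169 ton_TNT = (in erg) 7.071e+15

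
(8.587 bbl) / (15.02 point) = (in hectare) 0.02577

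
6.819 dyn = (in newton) 6.819e-05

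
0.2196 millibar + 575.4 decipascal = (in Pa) 79.5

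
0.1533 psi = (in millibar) 10.57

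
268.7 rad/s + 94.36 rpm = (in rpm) 2660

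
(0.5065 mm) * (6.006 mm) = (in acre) 7.517e-10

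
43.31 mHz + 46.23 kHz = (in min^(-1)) 2.774e+06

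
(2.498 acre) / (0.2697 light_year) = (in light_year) 4.188e-28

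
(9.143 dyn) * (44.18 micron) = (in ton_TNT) 9.654e-19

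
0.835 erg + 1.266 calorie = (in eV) 3.306e+19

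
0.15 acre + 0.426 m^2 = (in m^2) 607.5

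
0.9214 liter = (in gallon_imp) 0.2027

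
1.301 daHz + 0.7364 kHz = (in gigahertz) 7.494e-07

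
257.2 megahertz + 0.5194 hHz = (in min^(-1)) 1.543e+10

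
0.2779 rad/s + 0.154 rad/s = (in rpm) 4.124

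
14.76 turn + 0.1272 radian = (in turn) 14.78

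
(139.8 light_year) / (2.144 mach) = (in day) 2.097e+10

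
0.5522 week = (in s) 3.34e+05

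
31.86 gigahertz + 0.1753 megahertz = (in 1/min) 1.912e+12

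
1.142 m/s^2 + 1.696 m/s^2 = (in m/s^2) 2.838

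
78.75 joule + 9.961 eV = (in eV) 4.915e+20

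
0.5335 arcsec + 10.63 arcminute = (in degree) 0.1773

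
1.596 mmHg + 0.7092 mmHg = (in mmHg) 2.305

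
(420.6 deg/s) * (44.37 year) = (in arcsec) 2.119e+15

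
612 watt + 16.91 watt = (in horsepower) 0.8434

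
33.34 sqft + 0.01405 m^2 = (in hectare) 0.0003111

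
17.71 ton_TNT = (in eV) 4.625e+29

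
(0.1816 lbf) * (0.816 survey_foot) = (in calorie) 0.04802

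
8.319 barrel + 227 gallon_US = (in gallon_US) 576.4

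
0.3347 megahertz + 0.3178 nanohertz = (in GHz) 0.0003347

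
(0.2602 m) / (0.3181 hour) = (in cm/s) 0.02272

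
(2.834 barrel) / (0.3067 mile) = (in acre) 2.256e-07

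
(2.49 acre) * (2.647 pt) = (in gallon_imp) 2070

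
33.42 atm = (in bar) 33.86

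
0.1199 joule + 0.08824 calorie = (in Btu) 0.0004636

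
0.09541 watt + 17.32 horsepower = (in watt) 1.292e+04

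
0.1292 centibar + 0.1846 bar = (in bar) 0.1859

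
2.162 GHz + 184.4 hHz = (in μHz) 2.162e+15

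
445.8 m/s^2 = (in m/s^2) 445.8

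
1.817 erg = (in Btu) 1.722e-10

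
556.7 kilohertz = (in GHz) 0.0005567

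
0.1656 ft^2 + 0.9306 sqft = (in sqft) 1.096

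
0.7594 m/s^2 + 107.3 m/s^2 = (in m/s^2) 108.1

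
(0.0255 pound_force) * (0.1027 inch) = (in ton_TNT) 7.072e-14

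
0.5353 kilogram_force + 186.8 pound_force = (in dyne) 8.362e+07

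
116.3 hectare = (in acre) 287.4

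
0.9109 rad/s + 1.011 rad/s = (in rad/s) 1.922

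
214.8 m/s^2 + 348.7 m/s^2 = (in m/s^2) 563.5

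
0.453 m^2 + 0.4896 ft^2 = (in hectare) 4.985e-05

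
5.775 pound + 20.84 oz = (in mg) 3.21e+06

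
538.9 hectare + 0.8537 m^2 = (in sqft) 5.801e+07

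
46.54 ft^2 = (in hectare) 0.0004324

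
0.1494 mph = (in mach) 0.0001961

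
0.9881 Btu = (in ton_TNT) 2.492e-07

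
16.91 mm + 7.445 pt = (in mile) 1.214e-05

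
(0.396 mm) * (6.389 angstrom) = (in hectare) 2.53e-17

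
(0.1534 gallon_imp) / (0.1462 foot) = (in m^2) 0.01565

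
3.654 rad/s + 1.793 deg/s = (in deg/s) 211.2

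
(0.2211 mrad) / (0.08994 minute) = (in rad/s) 4.097e-05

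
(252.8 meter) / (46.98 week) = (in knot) 1.729e-05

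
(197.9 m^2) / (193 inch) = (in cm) 4037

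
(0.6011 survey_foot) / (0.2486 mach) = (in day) 2.505e-08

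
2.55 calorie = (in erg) 1.067e+08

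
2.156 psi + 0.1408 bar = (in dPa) 2.895e+05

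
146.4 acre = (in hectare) 59.25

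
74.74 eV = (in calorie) 2.862e-18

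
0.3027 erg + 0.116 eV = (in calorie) 7.235e-09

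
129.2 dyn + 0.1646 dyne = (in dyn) 129.4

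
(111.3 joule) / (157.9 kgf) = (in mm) 71.88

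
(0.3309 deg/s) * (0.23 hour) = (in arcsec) 9.863e+05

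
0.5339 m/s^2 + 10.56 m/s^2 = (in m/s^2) 11.09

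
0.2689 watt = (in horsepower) 0.0003606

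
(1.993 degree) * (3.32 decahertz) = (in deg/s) 66.17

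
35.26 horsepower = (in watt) 2.629e+04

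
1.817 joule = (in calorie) 0.4343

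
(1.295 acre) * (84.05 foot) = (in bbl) 8.445e+05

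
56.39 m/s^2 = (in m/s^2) 56.39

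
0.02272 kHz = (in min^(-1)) 1363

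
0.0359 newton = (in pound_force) 0.008071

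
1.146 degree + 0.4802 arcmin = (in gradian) 1.282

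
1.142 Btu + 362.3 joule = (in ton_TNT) 3.746e-07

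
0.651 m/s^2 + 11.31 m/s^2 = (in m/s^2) 11.96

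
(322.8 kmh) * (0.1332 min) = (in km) 0.7166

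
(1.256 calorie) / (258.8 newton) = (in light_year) 2.146e-18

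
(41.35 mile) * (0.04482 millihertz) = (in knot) 5.798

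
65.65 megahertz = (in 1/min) 3.939e+09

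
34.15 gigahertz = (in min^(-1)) 2.049e+12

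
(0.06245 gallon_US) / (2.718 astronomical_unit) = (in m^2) 5.814e-16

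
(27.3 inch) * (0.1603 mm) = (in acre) 2.747e-08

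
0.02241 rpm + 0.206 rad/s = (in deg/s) 11.94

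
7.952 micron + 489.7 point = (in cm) 17.28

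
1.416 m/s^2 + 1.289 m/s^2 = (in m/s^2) 2.705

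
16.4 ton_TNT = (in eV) 4.283e+29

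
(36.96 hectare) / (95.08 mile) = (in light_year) 2.553e-16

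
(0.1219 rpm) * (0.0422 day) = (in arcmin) 1.6e+05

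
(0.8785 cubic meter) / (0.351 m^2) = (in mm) 2503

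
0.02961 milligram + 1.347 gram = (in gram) 1.347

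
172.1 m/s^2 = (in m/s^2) 172.1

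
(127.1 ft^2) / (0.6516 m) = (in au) 1.211e-10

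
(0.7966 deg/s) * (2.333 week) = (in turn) 3122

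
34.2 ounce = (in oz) 34.2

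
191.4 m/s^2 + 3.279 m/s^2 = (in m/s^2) 194.7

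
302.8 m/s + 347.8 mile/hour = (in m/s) 458.3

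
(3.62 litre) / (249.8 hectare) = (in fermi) 1.449e+06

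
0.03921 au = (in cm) 5.866e+11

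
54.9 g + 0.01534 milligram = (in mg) 5.49e+04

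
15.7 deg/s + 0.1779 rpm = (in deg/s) 16.77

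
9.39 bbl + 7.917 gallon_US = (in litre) 1523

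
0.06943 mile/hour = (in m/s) 0.03104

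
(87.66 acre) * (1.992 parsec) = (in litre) 2.181e+25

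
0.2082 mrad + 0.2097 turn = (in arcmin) 4530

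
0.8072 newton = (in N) 0.8072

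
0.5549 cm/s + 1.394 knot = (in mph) 1.617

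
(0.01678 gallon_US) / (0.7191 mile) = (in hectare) 5.489e-12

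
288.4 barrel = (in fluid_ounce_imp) 1.614e+06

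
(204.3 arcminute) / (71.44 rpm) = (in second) 0.007944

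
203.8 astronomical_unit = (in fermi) 3.049e+28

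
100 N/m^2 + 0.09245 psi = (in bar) 0.007374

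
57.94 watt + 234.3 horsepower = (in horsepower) 234.4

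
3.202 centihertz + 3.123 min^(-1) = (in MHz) 8.407e-08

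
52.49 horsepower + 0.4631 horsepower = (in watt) 3.949e+04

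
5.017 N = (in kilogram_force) 0.5116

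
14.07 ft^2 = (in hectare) 0.0001307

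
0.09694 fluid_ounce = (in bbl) 1.803e-05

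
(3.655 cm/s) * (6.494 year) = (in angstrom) 7.485e+16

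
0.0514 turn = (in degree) 18.5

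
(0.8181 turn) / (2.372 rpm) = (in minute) 0.3449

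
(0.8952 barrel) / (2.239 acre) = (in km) 1.571e-08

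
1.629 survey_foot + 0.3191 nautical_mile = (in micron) 5.915e+08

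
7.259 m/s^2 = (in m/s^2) 7.259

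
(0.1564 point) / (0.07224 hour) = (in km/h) 7.638e-07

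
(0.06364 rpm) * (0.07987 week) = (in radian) 321.9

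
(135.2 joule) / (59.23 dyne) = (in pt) 6.47e+08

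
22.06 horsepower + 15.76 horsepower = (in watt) 2.82e+04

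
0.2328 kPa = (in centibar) 0.2328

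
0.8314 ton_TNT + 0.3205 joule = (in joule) 3.479e+09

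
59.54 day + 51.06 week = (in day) 417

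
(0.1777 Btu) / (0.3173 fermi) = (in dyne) 5.909e+22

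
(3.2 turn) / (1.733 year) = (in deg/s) 2.108e-05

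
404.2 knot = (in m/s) 207.9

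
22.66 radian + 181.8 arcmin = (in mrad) 2.271e+04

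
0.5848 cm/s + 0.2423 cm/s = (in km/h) 0.02978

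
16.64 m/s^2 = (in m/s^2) 16.64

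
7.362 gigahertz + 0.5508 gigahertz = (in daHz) 7.913e+08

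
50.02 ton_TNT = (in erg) 2.093e+18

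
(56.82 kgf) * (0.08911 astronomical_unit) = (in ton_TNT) 1775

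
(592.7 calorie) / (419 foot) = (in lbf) 4.365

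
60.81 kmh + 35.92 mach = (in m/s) 1.225e+04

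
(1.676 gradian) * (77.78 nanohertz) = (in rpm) 1.955e-08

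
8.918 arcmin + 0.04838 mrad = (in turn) 0.0004206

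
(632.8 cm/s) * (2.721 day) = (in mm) 1.488e+09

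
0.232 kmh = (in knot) 0.1253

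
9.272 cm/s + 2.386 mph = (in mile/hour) 2.593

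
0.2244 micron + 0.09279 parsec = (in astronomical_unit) 1.914e+04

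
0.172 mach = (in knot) 113.8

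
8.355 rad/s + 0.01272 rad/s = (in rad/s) 8.368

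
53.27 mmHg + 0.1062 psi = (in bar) 0.07834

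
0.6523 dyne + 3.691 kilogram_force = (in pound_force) 8.137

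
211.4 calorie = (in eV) 5.521e+21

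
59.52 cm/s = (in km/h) 2.143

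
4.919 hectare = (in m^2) 4.919e+04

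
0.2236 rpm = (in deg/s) 1.342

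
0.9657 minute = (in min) 0.9657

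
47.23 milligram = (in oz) 0.001666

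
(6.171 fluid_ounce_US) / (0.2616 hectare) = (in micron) 0.06976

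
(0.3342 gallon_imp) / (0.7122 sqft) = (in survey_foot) 0.07533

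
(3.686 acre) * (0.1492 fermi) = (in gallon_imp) 4.896e-10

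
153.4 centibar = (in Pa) 1.534e+05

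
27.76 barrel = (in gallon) 1166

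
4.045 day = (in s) 3.495e+05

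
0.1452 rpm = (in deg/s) 0.8712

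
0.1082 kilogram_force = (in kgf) 0.1082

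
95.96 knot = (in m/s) 49.37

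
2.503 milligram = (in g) 0.002503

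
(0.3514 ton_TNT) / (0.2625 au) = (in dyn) 3744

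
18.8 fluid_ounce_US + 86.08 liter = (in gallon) 22.89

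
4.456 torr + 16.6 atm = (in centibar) 1683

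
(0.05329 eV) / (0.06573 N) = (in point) 3.682e-16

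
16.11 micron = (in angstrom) 1.611e+05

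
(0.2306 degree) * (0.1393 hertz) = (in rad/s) 0.0005606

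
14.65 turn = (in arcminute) 3.164e+05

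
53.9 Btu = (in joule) 5.687e+04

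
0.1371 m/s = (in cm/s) 13.71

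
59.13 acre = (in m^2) 2.393e+05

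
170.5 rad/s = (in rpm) 1628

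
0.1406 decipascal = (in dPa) 0.1406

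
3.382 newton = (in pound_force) 0.7603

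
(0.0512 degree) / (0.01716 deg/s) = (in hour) 0.0008288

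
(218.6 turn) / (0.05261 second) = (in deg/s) 1.496e+06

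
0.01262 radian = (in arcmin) 43.38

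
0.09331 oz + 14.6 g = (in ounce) 0.6083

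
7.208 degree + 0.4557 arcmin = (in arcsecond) 2.598e+04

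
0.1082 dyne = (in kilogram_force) 1.103e-07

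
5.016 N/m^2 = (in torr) 0.03762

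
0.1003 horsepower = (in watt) 74.79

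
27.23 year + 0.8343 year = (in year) 28.06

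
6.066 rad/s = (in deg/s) 347.6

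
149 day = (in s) 1.287e+07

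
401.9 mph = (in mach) 0.5277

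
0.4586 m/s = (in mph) 1.026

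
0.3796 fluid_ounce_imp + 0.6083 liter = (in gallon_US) 0.1635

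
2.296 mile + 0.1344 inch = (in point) 1.047e+07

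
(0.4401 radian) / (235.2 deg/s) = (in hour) 2.978e-05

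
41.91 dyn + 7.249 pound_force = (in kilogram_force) 3.288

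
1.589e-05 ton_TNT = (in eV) 4.15e+23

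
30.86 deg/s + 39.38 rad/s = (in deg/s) 2287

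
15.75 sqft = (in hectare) 0.0001463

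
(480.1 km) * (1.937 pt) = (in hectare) 0.03281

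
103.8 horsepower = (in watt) 7.74e+04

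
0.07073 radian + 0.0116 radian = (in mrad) 82.33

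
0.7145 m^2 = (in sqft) 7.691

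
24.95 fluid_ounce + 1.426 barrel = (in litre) 227.5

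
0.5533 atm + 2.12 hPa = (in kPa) 56.28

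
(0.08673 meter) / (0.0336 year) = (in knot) 1.591e-07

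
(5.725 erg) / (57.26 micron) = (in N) 0.009998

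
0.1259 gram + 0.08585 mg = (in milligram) 126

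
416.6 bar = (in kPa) 4.166e+04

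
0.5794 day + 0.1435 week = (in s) 1.368e+05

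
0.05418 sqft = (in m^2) 0.005033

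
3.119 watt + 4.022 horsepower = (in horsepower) 4.026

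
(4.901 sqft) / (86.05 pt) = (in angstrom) 1.5e+11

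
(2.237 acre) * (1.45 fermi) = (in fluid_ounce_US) 4.439e-07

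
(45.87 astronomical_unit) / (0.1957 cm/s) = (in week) 5.798e+09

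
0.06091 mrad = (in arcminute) 0.2094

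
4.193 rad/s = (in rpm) 40.04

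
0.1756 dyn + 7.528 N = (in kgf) 0.7676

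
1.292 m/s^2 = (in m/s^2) 1.292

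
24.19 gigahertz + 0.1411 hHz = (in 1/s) 2.419e+10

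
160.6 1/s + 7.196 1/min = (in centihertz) 1.607e+04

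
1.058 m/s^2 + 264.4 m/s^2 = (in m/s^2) 265.5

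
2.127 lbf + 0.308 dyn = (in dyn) 9.461e+05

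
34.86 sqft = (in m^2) 3.239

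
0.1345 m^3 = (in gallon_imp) 29.59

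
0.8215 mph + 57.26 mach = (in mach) 57.26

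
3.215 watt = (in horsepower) 0.004311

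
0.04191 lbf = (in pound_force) 0.04191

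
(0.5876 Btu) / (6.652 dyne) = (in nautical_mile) 5032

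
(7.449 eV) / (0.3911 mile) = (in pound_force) 4.263e-22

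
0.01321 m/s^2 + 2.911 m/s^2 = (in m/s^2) 2.924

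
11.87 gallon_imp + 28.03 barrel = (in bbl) 28.37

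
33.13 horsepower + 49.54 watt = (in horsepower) 33.2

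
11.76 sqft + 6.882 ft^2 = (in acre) 0.000428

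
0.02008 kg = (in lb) 0.04427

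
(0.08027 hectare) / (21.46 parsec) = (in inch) 4.772e-14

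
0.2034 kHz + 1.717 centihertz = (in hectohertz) 2.034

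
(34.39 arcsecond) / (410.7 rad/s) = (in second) 4.06e-07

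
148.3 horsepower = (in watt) 1.106e+05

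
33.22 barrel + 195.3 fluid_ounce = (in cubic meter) 5.287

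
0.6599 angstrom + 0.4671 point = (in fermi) 1.648e+11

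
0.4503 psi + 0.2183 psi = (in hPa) 46.1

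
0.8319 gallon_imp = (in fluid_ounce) 127.9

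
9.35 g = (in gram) 9.35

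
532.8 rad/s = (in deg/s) 3.053e+04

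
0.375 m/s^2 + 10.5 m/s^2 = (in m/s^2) 10.88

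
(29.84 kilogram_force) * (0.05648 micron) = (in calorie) 3.95e-06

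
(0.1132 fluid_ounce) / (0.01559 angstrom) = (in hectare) 214.7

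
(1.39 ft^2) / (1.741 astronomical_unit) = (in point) 1.405e-09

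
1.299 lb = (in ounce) 20.78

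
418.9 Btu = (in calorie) 1.056e+05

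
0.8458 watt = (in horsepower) 0.001134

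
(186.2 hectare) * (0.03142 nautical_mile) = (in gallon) 2.862e+10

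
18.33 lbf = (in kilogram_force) 8.314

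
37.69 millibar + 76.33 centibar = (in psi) 11.62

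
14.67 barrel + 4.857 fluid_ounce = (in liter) 2332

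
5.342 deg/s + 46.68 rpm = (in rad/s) 4.982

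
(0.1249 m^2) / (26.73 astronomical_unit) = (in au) 2.088e-25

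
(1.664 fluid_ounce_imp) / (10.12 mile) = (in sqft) 3.125e-08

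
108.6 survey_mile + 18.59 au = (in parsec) 9.013e-05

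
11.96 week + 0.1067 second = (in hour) 2009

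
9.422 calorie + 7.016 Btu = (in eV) 4.645e+22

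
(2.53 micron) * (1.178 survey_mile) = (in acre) 1.185e-06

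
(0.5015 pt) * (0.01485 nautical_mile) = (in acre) 1.202e-06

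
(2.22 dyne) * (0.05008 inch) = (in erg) 0.2824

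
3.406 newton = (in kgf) 0.3473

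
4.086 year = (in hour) 3.579e+04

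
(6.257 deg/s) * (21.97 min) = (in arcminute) 4.949e+05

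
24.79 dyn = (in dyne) 24.79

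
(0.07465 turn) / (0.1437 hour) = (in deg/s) 0.05195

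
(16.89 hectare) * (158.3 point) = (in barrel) 5.933e+04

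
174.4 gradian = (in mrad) 2739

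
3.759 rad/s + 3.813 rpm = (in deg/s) 238.3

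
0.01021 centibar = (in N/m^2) 10.21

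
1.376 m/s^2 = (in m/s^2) 1.376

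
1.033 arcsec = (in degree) 0.0002869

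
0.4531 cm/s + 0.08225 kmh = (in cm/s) 2.738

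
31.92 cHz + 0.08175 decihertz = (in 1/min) 19.64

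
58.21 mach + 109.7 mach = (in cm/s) 5.717e+06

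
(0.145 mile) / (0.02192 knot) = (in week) 0.03422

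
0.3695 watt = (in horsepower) 0.0004955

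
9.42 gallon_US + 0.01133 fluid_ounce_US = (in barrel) 0.2243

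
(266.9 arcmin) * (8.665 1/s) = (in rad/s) 0.6727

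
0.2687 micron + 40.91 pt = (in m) 0.01443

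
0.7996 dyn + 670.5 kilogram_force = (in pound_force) 1478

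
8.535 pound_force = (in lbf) 8.535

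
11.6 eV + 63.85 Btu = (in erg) 6.737e+11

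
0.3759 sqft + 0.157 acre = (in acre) 0.157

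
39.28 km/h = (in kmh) 39.28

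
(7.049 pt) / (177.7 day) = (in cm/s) 1.62e-08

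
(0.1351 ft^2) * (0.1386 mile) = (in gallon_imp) 615.8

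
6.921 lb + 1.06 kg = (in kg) 4.199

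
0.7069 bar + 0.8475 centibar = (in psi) 10.38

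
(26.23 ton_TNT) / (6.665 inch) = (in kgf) 6.611e+10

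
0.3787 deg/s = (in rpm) 0.06312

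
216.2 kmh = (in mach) 0.1764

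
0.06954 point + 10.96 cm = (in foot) 0.3597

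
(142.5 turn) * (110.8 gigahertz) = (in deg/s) 5.684e+15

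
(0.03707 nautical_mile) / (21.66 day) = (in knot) 7.131e-05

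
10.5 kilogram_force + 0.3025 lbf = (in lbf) 23.45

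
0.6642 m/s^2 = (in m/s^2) 0.6642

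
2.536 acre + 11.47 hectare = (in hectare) 12.5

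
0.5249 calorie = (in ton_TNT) 5.249e-10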